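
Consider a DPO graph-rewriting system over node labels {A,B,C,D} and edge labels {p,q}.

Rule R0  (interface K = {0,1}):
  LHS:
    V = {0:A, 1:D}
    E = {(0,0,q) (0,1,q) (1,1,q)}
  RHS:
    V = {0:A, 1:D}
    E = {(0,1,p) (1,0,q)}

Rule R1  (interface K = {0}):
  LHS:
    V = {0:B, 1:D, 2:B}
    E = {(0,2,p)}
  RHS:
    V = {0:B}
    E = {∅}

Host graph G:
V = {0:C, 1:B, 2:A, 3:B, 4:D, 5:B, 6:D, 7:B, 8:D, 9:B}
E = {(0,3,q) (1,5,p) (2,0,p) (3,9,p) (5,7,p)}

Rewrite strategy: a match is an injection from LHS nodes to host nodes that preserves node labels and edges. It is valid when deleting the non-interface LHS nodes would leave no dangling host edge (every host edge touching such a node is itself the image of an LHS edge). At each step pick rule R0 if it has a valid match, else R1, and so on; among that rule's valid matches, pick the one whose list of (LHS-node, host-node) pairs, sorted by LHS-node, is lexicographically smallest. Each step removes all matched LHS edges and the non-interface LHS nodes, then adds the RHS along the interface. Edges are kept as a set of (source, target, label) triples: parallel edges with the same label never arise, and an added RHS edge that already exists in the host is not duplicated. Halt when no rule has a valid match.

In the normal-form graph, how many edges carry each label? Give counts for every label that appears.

[0] host  ⇒  10 nodes, 5 edges  {0-q->3 1-p->5 2-p->0 3-p->9 5-p->7}
[1] R1 @ {0↦3, 1↦4, 2↦9}  ⇒  8 nodes, 4 edges  {0-q->3 1-p->5 2-p->0 5-p->7}
[2] R1 @ {0↦5, 1↦6, 2↦7}  ⇒  6 nodes, 3 edges  {0-q->3 1-p->5 2-p->0}
[3] R1 @ {0↦1, 1↦8, 2↦5}  ⇒  4 nodes, 2 edges  {0-q->3 2-p->0}
normal form: no rule applies after step 3
NF edges: [(0, 3, 'q'), (2, 0, 'p')]

Answer: p:1 q:1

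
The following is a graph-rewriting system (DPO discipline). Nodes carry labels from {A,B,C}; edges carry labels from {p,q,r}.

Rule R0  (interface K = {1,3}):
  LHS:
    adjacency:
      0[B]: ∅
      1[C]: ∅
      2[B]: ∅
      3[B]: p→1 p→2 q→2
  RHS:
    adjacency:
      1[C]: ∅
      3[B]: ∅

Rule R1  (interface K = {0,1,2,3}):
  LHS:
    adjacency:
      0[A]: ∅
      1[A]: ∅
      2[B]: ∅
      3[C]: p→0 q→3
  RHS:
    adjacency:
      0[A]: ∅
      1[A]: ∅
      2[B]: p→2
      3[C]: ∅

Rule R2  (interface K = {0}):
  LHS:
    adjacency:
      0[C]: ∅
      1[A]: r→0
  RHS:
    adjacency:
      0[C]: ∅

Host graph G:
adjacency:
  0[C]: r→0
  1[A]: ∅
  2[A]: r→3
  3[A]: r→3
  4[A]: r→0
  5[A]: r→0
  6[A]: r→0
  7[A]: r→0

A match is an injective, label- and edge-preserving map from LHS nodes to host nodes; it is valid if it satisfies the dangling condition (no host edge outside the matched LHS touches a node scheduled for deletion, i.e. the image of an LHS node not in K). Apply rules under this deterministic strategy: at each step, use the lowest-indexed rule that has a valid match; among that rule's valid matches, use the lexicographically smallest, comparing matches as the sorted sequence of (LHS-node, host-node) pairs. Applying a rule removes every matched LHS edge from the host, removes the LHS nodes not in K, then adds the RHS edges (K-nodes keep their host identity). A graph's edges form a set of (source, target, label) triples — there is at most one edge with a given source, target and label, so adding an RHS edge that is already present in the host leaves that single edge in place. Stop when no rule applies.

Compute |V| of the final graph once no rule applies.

start.  V:8 E:7  edges: 0-r->0 2-r->3 3-r->3 4-r->0 5-r->0 6-r->0 7-r->0
1. fire R2 via {0↦0, 1↦4}  →  V:7 E:6  edges: 0-r->0 2-r->3 3-r->3 5-r->0 6-r->0 7-r->0
2. fire R2 via {0↦0, 1↦5}  →  V:6 E:5  edges: 0-r->0 2-r->3 3-r->3 6-r->0 7-r->0
3. fire R2 via {0↦0, 1↦6}  →  V:5 E:4  edges: 0-r->0 2-r->3 3-r->3 7-r->0
4. fire R2 via {0↦0, 1↦7}  →  V:4 E:3  edges: 0-r->0 2-r->3 3-r->3
halt: no rule applies after step 4
NF nodes: {0:C, 1:A, 2:A, 3:A}

Answer: 4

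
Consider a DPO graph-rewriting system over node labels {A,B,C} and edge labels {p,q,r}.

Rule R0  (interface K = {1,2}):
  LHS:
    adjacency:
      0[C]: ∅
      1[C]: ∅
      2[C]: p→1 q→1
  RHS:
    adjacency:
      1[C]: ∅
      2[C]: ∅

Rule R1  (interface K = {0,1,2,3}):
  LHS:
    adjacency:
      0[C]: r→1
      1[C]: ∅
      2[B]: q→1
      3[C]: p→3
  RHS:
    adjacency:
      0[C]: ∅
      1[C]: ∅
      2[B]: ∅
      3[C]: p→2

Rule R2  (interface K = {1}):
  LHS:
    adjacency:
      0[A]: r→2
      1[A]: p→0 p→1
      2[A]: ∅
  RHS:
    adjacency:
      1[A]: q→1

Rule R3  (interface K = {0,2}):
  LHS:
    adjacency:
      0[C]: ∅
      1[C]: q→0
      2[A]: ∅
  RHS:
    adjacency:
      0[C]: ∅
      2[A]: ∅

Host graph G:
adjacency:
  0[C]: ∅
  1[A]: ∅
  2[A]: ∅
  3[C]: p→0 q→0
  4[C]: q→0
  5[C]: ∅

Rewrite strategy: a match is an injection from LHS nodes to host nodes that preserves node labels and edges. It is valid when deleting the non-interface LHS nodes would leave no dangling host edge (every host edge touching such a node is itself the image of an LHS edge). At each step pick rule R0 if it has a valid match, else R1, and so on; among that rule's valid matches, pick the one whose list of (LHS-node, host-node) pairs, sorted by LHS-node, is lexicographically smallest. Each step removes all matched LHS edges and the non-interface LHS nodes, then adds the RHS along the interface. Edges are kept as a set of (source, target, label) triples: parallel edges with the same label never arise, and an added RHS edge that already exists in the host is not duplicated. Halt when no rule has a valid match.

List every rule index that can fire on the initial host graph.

R0: 1 valid match — {0↦5, 1↦0, 2↦3}
R1: no valid match — LHS pattern not found
R2: no valid match — LHS pattern not found
R3: 2 valid matches — {0↦0, 1↦4, 2↦1}, {0↦0, 1↦4, 2↦2}

Answer: [R0,R3]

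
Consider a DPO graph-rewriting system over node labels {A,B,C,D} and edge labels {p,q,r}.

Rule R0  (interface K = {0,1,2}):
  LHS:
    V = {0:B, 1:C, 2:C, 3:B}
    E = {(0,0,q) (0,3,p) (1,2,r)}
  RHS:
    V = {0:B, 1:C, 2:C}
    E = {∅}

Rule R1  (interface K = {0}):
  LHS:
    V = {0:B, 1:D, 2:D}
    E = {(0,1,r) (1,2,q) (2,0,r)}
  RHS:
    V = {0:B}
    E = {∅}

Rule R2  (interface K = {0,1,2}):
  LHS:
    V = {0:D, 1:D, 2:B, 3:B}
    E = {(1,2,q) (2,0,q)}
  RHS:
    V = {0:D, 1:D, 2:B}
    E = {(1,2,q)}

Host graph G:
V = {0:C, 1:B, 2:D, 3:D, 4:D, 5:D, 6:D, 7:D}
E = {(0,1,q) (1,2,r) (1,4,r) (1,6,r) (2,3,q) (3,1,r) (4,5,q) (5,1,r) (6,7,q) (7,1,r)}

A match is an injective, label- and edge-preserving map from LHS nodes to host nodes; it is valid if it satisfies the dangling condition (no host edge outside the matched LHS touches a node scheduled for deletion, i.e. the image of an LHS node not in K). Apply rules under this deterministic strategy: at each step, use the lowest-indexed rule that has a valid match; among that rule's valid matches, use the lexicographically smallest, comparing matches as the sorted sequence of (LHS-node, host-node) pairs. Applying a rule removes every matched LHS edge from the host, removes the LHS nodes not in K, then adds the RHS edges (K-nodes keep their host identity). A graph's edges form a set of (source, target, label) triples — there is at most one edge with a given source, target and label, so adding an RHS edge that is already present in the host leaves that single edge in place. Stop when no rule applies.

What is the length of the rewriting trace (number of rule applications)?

Answer: 3

Steps:
[0] host  ⇒  8 nodes, 10 edges  {0-q->1 1-r->2 1-r->4 1-r->6 2-q->3 3-r->1 4-q->5 5-r->1 6-q->7 7-r->1}
[1] R1 @ {0↦1, 1↦2, 2↦3}  ⇒  6 nodes, 7 edges  {0-q->1 1-r->4 1-r->6 4-q->5 5-r->1 6-q->7 7-r->1}
[2] R1 @ {0↦1, 1↦4, 2↦5}  ⇒  4 nodes, 4 edges  {0-q->1 1-r->6 6-q->7 7-r->1}
[3] R1 @ {0↦1, 1↦6, 2↦7}  ⇒  2 nodes, 1 edges  {0-q->1}
halt: no rule applies after step 3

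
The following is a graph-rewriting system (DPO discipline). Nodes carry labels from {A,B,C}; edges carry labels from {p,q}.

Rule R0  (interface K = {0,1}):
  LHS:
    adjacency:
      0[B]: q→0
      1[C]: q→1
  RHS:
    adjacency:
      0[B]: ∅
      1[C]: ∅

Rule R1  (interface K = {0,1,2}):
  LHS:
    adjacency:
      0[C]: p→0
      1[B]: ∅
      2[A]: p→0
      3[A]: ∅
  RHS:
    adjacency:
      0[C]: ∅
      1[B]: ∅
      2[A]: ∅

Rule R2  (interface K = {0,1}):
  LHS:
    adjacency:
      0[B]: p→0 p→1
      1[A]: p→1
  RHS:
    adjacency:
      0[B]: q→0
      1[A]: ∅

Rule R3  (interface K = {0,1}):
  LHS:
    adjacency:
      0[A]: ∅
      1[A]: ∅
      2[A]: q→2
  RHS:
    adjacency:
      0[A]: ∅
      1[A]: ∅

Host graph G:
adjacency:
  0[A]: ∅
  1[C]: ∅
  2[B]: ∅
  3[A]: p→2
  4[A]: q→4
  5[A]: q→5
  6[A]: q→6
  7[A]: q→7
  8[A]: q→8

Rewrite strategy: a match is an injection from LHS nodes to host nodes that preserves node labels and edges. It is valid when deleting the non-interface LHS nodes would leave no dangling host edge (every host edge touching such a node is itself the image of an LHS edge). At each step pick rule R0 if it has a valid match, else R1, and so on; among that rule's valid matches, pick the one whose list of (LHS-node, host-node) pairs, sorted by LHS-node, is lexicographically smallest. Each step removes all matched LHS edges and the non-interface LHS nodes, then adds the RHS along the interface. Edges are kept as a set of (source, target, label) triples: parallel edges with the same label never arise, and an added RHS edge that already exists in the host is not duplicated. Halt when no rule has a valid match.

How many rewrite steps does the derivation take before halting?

start.  V:9 E:6  edges: 3-p->2 4-q->4 5-q->5 6-q->6 7-q->7 8-q->8
1. fire R3 via {0↦0, 1↦3, 2↦4}  →  V:8 E:5  edges: 3-p->2 5-q->5 6-q->6 7-q->7 8-q->8
2. fire R3 via {0↦0, 1↦3, 2↦5}  →  V:7 E:4  edges: 3-p->2 6-q->6 7-q->7 8-q->8
3. fire R3 via {0↦0, 1↦3, 2↦6}  →  V:6 E:3  edges: 3-p->2 7-q->7 8-q->8
4. fire R3 via {0↦0, 1↦3, 2↦7}  →  V:5 E:2  edges: 3-p->2 8-q->8
5. fire R3 via {0↦0, 1↦3, 2↦8}  →  V:4 E:1  edges: 3-p->2
normal form: no rule applies after step 5

Answer: 5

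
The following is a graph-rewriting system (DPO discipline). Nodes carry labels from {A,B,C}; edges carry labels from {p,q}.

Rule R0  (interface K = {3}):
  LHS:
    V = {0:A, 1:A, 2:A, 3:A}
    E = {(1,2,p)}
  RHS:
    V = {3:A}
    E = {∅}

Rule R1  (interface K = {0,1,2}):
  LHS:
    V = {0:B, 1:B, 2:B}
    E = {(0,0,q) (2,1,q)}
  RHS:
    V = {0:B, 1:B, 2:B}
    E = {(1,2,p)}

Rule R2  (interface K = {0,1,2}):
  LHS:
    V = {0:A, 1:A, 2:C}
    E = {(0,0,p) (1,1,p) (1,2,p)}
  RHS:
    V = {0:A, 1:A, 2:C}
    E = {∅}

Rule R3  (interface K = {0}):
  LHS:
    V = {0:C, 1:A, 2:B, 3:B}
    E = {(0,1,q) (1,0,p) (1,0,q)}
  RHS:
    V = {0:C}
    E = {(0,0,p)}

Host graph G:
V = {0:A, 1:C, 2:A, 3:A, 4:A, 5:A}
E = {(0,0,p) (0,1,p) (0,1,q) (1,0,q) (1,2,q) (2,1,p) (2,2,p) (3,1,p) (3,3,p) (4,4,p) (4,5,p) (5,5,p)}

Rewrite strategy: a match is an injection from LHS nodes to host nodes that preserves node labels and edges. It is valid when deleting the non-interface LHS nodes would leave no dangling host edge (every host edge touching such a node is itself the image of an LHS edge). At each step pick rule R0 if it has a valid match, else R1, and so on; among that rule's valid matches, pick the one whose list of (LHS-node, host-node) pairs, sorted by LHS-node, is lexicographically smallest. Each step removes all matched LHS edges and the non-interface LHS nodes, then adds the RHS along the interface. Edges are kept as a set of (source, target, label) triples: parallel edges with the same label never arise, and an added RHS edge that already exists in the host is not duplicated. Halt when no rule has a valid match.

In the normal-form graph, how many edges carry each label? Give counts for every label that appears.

initial: |V|=6 |E|=12  E = 0-p->0 0-p->1 0-q->1 1-q->0 1-q->2 2-p->1 2-p->2 3-p->1 3-p->3 4-p->4 4-p->5 5-p->5
step 1: apply R2 at {0↦0, 1↦2, 2↦1}  → |V|=6 |E|=9  E = 0-p->1 0-q->1 1-q->0 1-q->2 3-p->1 3-p->3 4-p->4 4-p->5 5-p->5
step 2: apply R2 at {0↦4, 1↦3, 2↦1}  → |V|=6 |E|=6  E = 0-p->1 0-q->1 1-q->0 1-q->2 4-p->5 5-p->5
halt: no rule applies after step 2
NF edges: [(0, 1, 'p'), (0, 1, 'q'), (1, 0, 'q'), (1, 2, 'q'), (4, 5, 'p'), (5, 5, 'p')]

Answer: p:3 q:3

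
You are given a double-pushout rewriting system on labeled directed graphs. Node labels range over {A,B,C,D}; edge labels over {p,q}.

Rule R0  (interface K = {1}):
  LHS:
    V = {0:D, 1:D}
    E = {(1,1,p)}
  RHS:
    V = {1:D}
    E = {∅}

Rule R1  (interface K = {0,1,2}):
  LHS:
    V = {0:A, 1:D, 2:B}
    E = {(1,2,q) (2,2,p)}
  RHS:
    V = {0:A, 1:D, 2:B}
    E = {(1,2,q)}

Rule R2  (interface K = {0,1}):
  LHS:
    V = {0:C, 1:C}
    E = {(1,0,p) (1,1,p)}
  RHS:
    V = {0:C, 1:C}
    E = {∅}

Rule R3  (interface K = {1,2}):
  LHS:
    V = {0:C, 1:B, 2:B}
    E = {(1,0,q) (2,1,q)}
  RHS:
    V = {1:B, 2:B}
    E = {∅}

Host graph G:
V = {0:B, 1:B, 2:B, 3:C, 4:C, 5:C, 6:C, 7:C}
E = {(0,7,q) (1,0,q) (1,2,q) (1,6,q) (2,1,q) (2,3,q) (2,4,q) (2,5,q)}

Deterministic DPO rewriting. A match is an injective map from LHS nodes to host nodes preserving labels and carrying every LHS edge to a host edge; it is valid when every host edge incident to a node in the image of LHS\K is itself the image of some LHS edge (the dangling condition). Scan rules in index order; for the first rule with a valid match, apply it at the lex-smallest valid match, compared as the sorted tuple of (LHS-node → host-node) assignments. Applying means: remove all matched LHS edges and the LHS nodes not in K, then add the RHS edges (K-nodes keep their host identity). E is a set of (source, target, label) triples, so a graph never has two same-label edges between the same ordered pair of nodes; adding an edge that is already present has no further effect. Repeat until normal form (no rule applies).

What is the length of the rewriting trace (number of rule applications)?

Answer: 3

Derivation:
[0] host  ⇒  8 nodes, 8 edges  {0-q->7 1-q->0 1-q->2 1-q->6 2-q->1 2-q->3 2-q->4 2-q->5}
[1] R3 @ {0↦3, 1↦2, 2↦1}  ⇒  7 nodes, 6 edges  {0-q->7 1-q->0 1-q->6 2-q->1 2-q->4 2-q->5}
[2] R3 @ {0↦6, 1↦1, 2↦2}  ⇒  6 nodes, 4 edges  {0-q->7 1-q->0 2-q->4 2-q->5}
[3] R3 @ {0↦7, 1↦0, 2↦1}  ⇒  5 nodes, 2 edges  {2-q->4 2-q->5}
halt: no rule applies after step 3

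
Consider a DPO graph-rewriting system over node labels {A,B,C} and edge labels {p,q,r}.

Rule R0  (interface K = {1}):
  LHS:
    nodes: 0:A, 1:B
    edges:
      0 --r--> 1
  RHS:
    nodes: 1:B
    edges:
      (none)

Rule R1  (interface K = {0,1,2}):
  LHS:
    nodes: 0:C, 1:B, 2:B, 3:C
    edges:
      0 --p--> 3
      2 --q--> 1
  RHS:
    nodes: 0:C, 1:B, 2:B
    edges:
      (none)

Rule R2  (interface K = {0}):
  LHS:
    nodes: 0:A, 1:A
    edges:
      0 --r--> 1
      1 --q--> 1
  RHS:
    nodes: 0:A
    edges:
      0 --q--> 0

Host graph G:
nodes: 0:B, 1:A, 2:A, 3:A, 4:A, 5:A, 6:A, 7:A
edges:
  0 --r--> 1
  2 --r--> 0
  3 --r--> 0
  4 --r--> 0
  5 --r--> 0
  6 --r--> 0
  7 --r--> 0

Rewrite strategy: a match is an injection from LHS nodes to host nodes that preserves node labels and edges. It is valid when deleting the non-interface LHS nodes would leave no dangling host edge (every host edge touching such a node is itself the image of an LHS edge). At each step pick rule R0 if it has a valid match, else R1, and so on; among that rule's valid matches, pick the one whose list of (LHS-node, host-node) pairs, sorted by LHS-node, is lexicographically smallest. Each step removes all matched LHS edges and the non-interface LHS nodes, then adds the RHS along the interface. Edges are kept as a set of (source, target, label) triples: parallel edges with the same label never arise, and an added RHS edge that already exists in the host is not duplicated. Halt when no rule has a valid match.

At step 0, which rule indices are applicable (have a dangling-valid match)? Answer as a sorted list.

R0: 6 valid matches — {0↦2, 1↦0}, {0↦3, 1↦0}, {0↦4, 1↦0} (+3 more)
R1: no valid match — LHS pattern not found
R2: no valid match — LHS pattern not found

Answer: [R0]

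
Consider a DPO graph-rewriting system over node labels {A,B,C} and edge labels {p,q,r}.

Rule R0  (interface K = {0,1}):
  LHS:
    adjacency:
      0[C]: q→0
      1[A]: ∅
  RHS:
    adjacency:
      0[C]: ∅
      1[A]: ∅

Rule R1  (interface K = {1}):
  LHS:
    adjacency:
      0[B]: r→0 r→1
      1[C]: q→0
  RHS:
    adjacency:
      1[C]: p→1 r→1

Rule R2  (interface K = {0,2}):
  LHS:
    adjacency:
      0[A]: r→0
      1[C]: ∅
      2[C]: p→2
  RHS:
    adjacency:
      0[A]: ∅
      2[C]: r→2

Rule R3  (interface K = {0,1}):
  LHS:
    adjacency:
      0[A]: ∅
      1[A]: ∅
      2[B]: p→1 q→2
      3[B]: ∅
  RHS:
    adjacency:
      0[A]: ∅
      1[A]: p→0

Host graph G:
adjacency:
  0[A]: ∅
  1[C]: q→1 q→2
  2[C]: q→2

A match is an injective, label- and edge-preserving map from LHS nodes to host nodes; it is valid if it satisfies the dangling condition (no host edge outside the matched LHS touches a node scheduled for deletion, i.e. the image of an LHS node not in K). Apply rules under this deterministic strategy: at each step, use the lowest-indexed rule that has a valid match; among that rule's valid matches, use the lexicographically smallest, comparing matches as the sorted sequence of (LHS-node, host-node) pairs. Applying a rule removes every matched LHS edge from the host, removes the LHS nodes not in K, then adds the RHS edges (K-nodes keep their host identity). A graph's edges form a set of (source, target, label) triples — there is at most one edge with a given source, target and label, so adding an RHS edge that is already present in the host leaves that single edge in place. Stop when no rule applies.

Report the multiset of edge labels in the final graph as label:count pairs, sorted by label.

Answer: q:1

Derivation:
initial: |V|=3 |E|=3  E = 1-q->1 1-q->2 2-q->2
step 1: apply R0 at {0↦1, 1↦0}  → |V|=3 |E|=2  E = 1-q->2 2-q->2
step 2: apply R0 at {0↦2, 1↦0}  → |V|=3 |E|=1  E = 1-q->2
halt: no rule applies after step 2
NF edges: [(1, 2, 'q')]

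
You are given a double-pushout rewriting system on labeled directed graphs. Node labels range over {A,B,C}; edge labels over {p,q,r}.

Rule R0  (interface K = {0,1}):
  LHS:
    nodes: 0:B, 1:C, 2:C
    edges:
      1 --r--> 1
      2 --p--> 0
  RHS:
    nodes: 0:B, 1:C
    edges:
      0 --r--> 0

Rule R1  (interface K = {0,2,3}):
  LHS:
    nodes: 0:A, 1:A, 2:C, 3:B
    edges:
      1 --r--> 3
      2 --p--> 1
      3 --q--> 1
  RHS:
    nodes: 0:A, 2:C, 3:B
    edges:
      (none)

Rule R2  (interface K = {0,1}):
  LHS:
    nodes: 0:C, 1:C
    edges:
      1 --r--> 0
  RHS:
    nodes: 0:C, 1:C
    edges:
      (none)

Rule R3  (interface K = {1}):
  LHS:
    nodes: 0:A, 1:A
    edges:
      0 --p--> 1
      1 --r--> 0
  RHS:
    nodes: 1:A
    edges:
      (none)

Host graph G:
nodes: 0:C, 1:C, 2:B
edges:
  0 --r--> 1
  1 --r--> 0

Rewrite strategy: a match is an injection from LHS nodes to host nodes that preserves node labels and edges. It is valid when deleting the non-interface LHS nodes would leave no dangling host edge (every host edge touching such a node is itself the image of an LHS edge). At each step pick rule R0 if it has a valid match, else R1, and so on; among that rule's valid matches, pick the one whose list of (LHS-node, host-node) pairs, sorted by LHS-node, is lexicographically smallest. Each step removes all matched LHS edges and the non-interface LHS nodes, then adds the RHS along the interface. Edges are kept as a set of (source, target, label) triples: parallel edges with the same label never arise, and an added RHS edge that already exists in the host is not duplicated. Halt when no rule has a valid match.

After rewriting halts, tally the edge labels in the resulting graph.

Answer: (no edges)

Derivation:
initial: |V|=3 |E|=2  E = 0-r->1 1-r->0
step 1: apply R2 at {0↦0, 1↦1}  → |V|=3 |E|=1  E = 0-r->1
step 2: apply R2 at {0↦1, 1↦0}  → |V|=3 |E|=0  E = ∅
normal form: no rule applies after step 2
NF edges: []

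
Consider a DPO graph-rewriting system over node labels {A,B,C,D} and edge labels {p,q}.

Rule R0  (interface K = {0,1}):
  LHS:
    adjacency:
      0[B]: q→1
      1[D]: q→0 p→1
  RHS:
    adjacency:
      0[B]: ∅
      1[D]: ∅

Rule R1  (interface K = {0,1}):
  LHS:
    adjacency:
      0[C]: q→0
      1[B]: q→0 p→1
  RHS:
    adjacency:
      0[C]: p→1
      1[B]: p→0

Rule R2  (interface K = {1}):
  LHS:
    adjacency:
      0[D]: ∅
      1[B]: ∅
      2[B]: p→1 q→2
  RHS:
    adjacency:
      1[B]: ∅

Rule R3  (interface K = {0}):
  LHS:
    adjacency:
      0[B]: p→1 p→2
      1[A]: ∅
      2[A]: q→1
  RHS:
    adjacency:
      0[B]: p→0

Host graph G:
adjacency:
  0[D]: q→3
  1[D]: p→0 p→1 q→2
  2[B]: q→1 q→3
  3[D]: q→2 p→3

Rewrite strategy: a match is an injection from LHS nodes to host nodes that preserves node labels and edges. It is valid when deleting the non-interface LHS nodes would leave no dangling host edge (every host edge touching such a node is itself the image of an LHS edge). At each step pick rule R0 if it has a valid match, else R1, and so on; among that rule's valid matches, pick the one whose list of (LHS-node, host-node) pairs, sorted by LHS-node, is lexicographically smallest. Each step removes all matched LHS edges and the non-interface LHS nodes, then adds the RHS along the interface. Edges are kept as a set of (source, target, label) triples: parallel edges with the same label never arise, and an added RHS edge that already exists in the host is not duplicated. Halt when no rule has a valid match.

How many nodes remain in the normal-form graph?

Answer: 4

Steps:
initial: |V|=4 |E|=8  E = 0-q->3 1-p->0 1-p->1 1-q->2 2-q->1 2-q->3 3-q->2 3-p->3
step 1: apply R0 at {0↦2, 1↦1}  → |V|=4 |E|=5  E = 0-q->3 1-p->0 2-q->3 3-q->2 3-p->3
step 2: apply R0 at {0↦2, 1↦3}  → |V|=4 |E|=2  E = 0-q->3 1-p->0
halt: no rule applies after step 2
NF nodes: {0:D, 1:D, 2:B, 3:D}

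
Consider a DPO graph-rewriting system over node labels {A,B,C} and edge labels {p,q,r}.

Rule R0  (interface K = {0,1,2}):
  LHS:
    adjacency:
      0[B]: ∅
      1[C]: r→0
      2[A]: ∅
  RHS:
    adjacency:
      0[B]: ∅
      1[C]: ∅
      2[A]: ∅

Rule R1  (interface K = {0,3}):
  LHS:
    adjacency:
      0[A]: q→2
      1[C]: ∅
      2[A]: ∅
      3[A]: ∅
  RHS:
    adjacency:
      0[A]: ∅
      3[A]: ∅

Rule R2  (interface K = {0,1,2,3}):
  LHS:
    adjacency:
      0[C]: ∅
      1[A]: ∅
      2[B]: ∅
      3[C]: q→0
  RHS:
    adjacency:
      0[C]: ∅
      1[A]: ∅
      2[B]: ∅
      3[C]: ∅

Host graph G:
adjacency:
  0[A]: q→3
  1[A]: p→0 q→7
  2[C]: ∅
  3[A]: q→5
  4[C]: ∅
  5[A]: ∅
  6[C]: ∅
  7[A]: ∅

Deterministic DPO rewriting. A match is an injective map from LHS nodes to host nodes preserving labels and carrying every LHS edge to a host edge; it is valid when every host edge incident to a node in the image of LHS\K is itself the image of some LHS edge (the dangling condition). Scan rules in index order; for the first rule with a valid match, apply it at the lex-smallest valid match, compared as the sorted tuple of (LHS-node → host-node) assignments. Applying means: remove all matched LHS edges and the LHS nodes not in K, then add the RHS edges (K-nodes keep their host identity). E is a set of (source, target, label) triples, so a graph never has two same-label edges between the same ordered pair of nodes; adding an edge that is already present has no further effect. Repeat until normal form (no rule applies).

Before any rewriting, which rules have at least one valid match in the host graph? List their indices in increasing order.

R0: no valid match — LHS pattern not found
R1: 18 valid matches — {0↦1, 1↦2, 2↦7, 3↦0}, {0↦1, 1↦2, 2↦7, 3↦3}, {0↦1, 1↦2, 2↦7, 3↦5} (+15 more)
R2: no valid match — LHS pattern not found

Answer: [R1]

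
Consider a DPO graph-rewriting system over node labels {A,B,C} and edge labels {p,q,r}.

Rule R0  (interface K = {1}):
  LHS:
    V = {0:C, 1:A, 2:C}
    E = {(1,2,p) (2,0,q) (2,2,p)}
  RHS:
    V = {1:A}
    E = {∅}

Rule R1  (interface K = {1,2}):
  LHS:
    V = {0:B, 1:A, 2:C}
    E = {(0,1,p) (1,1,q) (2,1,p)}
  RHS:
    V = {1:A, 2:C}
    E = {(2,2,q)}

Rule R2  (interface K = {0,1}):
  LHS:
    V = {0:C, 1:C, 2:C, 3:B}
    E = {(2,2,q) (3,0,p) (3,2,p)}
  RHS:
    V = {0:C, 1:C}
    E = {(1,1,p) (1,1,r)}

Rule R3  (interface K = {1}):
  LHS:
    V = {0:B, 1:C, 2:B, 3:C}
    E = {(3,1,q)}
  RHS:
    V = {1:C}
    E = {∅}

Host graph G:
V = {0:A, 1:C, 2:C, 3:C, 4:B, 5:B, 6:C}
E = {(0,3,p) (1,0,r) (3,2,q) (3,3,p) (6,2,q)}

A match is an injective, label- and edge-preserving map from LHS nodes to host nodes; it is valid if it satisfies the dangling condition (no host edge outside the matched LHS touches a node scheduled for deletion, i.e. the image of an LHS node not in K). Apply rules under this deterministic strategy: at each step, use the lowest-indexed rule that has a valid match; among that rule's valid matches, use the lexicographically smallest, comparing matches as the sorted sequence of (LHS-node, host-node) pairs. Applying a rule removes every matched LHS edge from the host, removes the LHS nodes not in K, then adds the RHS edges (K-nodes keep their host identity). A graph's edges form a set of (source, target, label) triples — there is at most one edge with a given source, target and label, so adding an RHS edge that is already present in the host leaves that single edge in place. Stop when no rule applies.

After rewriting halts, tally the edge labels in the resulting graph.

Answer: r:1

Steps:
start.  V:7 E:5  edges: 0-p->3 1-r->0 3-q->2 3-p->3 6-q->2
1. fire R3 via {0↦4, 1↦2, 2↦5, 3↦6}  →  V:4 E:4  edges: 0-p->3 1-r->0 3-q->2 3-p->3
2. fire R0 via {0↦2, 1↦0, 2↦3}  →  V:2 E:1  edges: 1-r->0
normal form: no rule applies after step 2
NF edges: [(1, 0, 'r')]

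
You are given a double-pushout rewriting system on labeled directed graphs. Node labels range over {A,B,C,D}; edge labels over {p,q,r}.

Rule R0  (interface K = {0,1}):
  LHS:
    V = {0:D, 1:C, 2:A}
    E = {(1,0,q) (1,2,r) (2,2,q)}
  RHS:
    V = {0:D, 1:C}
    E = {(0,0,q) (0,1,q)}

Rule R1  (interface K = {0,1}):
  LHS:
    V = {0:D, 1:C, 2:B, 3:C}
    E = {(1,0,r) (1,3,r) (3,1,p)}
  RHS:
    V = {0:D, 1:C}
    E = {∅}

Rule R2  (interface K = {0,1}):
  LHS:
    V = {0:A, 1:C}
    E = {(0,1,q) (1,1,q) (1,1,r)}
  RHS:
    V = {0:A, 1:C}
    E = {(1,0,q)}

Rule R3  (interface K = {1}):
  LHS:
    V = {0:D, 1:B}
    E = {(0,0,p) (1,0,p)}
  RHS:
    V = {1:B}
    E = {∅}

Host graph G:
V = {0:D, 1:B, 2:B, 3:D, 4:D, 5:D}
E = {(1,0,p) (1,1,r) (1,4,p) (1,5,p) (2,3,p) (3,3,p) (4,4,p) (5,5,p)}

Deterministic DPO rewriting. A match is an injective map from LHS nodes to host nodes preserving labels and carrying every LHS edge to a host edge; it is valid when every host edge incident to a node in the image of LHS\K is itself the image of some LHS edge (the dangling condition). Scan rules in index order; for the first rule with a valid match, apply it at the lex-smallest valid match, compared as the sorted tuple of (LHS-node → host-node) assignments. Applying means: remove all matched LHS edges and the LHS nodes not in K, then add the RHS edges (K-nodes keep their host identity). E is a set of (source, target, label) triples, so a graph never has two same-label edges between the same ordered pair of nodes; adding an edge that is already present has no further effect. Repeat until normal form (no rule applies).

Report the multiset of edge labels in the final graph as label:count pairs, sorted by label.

Answer: p:1 r:1

Steps:
initial: |V|=6 |E|=8  E = 1-p->0 1-r->1 1-p->4 1-p->5 2-p->3 3-p->3 4-p->4 5-p->5
step 1: apply R3 at {0↦3, 1↦2}  → |V|=5 |E|=6  E = 1-p->0 1-r->1 1-p->4 1-p->5 4-p->4 5-p->5
step 2: apply R3 at {0↦4, 1↦1}  → |V|=4 |E|=4  E = 1-p->0 1-r->1 1-p->5 5-p->5
step 3: apply R3 at {0↦5, 1↦1}  → |V|=3 |E|=2  E = 1-p->0 1-r->1
halt: no rule applies after step 3
NF edges: [(1, 0, 'p'), (1, 1, 'r')]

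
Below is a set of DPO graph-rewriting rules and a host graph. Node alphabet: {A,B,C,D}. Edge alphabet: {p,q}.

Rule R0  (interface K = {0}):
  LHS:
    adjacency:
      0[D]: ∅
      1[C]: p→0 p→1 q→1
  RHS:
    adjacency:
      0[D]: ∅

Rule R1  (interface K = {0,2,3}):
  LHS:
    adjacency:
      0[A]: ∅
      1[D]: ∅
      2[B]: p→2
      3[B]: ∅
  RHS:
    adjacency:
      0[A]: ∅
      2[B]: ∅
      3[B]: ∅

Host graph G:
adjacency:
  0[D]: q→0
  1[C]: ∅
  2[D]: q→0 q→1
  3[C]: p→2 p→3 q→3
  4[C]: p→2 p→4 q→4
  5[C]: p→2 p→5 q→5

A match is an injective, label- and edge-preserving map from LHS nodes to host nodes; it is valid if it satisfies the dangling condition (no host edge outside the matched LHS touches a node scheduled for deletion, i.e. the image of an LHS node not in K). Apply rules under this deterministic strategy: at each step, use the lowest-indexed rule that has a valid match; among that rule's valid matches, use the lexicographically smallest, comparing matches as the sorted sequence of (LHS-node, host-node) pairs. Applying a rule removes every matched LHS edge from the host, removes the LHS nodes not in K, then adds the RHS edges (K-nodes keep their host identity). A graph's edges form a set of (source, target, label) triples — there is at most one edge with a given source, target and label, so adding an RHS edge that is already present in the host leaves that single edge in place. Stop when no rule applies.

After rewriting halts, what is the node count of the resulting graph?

[0] host  ⇒  6 nodes, 12 edges  {0-q->0 2-q->0 2-q->1 3-p->2 3-p->3 3-q->3 4-p->2 4-p->4 4-q->4 5-p->2 5-p->5 5-q->5}
[1] R0 @ {0↦2, 1↦3}  ⇒  5 nodes, 9 edges  {0-q->0 2-q->0 2-q->1 4-p->2 4-p->4 4-q->4 5-p->2 5-p->5 5-q->5}
[2] R0 @ {0↦2, 1↦4}  ⇒  4 nodes, 6 edges  {0-q->0 2-q->0 2-q->1 5-p->2 5-p->5 5-q->5}
[3] R0 @ {0↦2, 1↦5}  ⇒  3 nodes, 3 edges  {0-q->0 2-q->0 2-q->1}
final graph: no rule applies after step 3
NF nodes: {0:D, 1:C, 2:D}

Answer: 3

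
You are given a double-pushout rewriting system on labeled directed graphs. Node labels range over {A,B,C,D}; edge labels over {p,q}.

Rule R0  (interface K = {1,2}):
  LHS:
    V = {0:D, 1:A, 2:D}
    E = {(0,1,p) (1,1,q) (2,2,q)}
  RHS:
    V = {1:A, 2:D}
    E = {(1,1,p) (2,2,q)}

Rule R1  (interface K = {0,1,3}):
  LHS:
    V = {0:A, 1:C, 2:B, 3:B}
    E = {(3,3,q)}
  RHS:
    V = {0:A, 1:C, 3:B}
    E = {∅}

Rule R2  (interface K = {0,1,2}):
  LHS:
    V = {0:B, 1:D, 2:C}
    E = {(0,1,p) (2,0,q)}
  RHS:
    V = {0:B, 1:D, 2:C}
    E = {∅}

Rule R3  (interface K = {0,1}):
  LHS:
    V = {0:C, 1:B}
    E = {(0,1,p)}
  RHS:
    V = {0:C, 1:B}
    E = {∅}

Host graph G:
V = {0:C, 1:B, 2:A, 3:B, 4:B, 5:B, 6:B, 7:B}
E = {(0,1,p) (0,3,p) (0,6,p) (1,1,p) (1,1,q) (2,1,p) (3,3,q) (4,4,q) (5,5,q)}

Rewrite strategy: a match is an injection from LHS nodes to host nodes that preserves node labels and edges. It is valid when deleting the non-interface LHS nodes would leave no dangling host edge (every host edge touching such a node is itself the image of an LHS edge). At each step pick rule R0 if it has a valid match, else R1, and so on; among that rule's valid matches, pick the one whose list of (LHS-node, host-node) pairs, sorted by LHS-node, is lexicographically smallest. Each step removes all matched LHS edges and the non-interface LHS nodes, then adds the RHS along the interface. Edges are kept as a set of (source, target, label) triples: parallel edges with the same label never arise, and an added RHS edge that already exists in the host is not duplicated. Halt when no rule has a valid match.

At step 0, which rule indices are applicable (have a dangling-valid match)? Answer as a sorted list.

R0: no valid match — LHS pattern not found
R1: 4 valid matches — {0↦2, 1↦0, 2↦7, 3↦1}, {0↦2, 1↦0, 2↦7, 3↦3}, {0↦2, 1↦0, 2↦7, 3↦4} (+1 more)
R2: no valid match — LHS pattern not found
R3: 3 valid matches — {0↦0, 1↦1}, {0↦0, 1↦3}, {0↦0, 1↦6}

Answer: [R1,R3]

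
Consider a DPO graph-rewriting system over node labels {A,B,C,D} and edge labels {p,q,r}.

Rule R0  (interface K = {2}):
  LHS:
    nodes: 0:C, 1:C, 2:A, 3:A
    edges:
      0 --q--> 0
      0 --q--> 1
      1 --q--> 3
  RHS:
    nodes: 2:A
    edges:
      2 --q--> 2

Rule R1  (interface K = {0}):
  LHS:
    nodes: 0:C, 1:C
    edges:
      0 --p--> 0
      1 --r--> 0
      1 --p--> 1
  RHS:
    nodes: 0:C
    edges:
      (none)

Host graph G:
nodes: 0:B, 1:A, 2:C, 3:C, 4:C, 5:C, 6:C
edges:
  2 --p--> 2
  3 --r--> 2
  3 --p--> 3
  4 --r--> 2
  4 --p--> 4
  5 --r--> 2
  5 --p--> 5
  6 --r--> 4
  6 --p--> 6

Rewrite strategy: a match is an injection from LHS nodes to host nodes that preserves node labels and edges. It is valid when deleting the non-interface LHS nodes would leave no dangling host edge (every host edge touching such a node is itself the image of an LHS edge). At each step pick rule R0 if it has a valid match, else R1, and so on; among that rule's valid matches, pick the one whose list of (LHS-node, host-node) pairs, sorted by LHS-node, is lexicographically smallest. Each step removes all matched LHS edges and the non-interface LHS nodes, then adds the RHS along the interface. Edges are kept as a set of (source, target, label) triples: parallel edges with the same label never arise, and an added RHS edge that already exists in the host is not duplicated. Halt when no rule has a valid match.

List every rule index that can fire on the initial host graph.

Answer: [R1]

Rewrite trace:
R0: no valid match — LHS pattern not found
R1: 3 valid matches — {0↦2, 1↦3}, {0↦2, 1↦5}, {0↦4, 1↦6}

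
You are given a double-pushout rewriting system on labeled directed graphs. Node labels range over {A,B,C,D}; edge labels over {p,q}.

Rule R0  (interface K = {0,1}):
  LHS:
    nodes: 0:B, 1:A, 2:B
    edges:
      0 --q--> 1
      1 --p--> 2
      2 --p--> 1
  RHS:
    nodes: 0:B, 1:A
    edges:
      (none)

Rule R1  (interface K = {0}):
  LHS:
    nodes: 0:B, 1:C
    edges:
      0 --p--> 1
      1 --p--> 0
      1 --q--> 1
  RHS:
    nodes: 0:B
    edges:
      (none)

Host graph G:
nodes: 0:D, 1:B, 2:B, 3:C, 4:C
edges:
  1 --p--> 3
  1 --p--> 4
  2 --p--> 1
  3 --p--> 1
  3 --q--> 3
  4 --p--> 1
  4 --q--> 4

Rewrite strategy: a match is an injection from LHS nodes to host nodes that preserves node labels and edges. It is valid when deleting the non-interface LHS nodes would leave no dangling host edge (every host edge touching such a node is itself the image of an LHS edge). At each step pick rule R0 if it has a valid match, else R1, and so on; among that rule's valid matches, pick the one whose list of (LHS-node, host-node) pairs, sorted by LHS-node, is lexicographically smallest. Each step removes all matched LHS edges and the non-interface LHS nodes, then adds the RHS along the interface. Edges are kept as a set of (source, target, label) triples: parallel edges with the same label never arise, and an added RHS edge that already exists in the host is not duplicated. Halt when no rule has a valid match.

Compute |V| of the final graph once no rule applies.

initial: |V|=5 |E|=7  E = 1-p->3 1-p->4 2-p->1 3-p->1 3-q->3 4-p->1 4-q->4
step 1: apply R1 at {0↦1, 1↦3}  → |V|=4 |E|=4  E = 1-p->4 2-p->1 4-p->1 4-q->4
step 2: apply R1 at {0↦1, 1↦4}  → |V|=3 |E|=1  E = 2-p->1
normal form: no rule applies after step 2
NF nodes: {0:D, 1:B, 2:B}

Answer: 3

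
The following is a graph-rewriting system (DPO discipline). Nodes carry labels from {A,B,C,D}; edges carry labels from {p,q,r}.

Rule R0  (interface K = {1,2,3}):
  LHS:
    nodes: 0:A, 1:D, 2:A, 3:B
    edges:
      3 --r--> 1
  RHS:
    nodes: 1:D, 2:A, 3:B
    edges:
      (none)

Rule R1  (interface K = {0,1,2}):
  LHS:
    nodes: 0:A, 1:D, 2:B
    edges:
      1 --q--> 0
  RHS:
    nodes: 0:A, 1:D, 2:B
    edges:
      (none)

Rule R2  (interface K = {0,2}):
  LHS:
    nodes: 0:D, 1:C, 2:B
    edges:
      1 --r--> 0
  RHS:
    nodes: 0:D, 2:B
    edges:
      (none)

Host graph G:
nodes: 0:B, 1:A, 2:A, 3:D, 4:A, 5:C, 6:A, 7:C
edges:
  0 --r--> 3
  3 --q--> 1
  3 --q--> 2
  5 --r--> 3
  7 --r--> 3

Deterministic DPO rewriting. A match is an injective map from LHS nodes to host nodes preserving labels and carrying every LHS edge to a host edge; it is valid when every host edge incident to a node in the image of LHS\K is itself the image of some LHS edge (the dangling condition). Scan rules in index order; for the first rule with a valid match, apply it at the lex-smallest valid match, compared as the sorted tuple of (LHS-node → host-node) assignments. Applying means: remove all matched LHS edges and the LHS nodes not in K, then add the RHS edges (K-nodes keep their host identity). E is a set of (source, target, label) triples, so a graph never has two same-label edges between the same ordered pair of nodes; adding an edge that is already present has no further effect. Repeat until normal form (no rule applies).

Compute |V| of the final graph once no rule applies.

Answer: 5

Rewrite trace:
[0] host  ⇒  8 nodes, 5 edges  {0-r->3 3-q->1 3-q->2 5-r->3 7-r->3}
[1] R0 @ {0↦4, 1↦3, 2↦1, 3↦0}  ⇒  7 nodes, 4 edges  {3-q->1 3-q->2 5-r->3 7-r->3}
[2] R1 @ {0↦1, 1↦3, 2↦0}  ⇒  7 nodes, 3 edges  {3-q->2 5-r->3 7-r->3}
[3] R1 @ {0↦2, 1↦3, 2↦0}  ⇒  7 nodes, 2 edges  {5-r->3 7-r->3}
[4] R2 @ {0↦3, 1↦5, 2↦0}  ⇒  6 nodes, 1 edges  {7-r->3}
[5] R2 @ {0↦3, 1↦7, 2↦0}  ⇒  5 nodes, 0 edges  {∅}
normal form: no rule applies after step 5
NF nodes: {0:B, 1:A, 2:A, 3:D, 6:A}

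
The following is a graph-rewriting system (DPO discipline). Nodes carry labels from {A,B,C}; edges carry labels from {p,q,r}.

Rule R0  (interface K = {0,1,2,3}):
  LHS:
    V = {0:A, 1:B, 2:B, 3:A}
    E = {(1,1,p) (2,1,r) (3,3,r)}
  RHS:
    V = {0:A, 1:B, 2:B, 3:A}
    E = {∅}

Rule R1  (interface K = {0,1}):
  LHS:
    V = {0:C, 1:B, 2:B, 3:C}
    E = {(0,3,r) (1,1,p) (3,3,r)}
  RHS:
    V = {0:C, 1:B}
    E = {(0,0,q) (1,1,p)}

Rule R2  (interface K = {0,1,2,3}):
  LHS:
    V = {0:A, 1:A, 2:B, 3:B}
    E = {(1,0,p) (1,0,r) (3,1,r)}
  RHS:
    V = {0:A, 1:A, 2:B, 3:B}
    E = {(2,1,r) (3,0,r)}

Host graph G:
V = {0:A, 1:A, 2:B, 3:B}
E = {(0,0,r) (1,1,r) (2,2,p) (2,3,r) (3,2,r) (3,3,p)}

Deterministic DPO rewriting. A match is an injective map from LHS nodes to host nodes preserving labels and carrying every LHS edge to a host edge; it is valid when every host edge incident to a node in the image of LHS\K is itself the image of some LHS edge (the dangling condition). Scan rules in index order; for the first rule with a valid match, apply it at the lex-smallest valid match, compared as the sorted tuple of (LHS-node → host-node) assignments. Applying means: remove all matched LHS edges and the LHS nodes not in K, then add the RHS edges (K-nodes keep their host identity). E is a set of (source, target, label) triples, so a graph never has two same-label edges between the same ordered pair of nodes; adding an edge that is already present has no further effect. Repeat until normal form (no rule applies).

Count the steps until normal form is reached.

Answer: 2

Rewrite trace:
start.  V:4 E:6  edges: 0-r->0 1-r->1 2-p->2 2-r->3 3-r->2 3-p->3
1. fire R0 via {0↦0, 1↦2, 2↦3, 3↦1}  →  V:4 E:3  edges: 0-r->0 2-r->3 3-p->3
2. fire R0 via {0↦1, 1↦3, 2↦2, 3↦0}  →  V:4 E:0  edges: ∅
final graph: no rule applies after step 2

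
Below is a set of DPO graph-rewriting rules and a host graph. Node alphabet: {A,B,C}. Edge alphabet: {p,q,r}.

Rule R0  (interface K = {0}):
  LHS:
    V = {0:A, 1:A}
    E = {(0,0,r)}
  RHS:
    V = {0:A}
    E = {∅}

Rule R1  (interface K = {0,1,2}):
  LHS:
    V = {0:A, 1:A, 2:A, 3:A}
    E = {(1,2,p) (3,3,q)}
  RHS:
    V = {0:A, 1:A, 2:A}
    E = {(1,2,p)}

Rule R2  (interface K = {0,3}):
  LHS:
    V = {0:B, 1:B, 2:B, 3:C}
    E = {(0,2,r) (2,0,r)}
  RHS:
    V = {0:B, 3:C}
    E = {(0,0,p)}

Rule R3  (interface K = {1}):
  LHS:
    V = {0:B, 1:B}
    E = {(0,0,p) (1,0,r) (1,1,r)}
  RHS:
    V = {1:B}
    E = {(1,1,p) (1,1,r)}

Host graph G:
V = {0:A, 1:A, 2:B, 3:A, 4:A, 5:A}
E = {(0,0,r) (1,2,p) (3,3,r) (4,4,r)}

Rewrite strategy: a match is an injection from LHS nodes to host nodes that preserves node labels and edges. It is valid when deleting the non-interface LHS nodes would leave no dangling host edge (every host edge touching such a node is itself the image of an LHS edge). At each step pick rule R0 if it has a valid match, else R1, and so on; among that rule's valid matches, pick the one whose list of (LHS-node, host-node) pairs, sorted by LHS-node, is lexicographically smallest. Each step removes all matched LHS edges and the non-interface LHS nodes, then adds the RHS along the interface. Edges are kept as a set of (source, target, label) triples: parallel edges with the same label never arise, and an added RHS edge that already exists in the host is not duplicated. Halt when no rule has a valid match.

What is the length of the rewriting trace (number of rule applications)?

Answer: 3

Steps:
initial: |V|=6 |E|=4  E = 0-r->0 1-p->2 3-r->3 4-r->4
step 1: apply R0 at {0↦0, 1↦5}  → |V|=5 |E|=3  E = 1-p->2 3-r->3 4-r->4
step 2: apply R0 at {0↦3, 1↦0}  → |V|=4 |E|=2  E = 1-p->2 4-r->4
step 3: apply R0 at {0↦4, 1↦3}  → |V|=3 |E|=1  E = 1-p->2
final graph: no rule applies after step 3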